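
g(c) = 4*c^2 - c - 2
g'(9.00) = 71.00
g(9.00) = 313.00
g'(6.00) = 47.00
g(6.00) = 136.00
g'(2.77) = 21.16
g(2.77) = 25.92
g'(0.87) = 5.96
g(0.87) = 0.16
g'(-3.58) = -29.64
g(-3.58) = 52.85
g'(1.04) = 7.32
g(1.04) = 1.29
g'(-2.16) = -18.28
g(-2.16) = 18.82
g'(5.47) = 42.76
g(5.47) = 112.21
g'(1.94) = 14.52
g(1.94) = 11.11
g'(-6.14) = -50.12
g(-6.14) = 154.94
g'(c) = 8*c - 1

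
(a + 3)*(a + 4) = a^2 + 7*a + 12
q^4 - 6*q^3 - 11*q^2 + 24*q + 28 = (q - 7)*(q - 2)*(q + 1)*(q + 2)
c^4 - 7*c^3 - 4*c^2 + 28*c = c*(c - 7)*(c - 2)*(c + 2)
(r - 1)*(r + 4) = r^2 + 3*r - 4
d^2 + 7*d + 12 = (d + 3)*(d + 4)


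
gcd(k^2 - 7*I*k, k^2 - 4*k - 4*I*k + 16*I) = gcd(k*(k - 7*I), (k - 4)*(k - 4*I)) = 1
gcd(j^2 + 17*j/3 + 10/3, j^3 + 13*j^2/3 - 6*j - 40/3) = j + 5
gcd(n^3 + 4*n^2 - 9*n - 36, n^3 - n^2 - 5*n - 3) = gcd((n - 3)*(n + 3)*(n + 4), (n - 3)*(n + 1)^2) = n - 3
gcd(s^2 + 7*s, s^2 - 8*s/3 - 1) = 1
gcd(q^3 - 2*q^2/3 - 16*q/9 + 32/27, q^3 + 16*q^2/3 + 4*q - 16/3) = q - 2/3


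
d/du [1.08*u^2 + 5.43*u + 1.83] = 2.16*u + 5.43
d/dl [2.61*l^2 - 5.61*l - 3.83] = 5.22*l - 5.61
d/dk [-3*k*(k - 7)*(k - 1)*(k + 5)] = -12*k^3 + 27*k^2 + 198*k - 105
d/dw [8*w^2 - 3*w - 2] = 16*w - 3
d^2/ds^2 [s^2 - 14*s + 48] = 2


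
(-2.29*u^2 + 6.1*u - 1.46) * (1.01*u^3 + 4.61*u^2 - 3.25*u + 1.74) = -2.3129*u^5 - 4.3959*u^4 + 34.0889*u^3 - 30.5402*u^2 + 15.359*u - 2.5404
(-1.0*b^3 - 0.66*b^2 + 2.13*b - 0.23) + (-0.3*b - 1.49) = -1.0*b^3 - 0.66*b^2 + 1.83*b - 1.72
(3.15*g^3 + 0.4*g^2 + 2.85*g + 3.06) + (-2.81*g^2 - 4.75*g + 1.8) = 3.15*g^3 - 2.41*g^2 - 1.9*g + 4.86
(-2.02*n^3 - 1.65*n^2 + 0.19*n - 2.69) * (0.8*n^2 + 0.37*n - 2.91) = -1.616*n^5 - 2.0674*n^4 + 5.4197*n^3 + 2.7198*n^2 - 1.5482*n + 7.8279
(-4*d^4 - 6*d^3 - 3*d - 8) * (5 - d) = 4*d^5 - 14*d^4 - 30*d^3 + 3*d^2 - 7*d - 40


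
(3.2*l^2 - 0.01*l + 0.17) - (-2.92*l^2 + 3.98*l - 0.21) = 6.12*l^2 - 3.99*l + 0.38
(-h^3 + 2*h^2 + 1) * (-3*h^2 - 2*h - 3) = 3*h^5 - 4*h^4 - h^3 - 9*h^2 - 2*h - 3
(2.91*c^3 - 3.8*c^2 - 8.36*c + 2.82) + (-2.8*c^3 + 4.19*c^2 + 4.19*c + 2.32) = 0.11*c^3 + 0.390000000000001*c^2 - 4.17*c + 5.14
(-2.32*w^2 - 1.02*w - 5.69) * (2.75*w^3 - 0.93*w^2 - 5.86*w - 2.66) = -6.38*w^5 - 0.6474*w^4 - 1.1037*w^3 + 17.4401*w^2 + 36.0566*w + 15.1354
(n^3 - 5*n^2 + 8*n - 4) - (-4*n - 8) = n^3 - 5*n^2 + 12*n + 4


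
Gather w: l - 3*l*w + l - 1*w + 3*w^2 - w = 2*l + 3*w^2 + w*(-3*l - 2)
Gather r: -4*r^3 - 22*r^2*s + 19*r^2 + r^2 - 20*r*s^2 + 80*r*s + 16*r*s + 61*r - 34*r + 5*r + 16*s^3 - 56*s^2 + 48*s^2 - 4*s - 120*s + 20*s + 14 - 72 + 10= -4*r^3 + r^2*(20 - 22*s) + r*(-20*s^2 + 96*s + 32) + 16*s^3 - 8*s^2 - 104*s - 48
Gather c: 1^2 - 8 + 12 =5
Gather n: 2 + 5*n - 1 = 5*n + 1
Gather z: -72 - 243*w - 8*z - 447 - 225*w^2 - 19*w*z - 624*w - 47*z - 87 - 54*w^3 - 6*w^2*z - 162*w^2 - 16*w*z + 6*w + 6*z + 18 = -54*w^3 - 387*w^2 - 861*w + z*(-6*w^2 - 35*w - 49) - 588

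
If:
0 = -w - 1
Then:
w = -1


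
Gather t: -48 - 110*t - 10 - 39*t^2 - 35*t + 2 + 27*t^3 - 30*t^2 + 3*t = 27*t^3 - 69*t^2 - 142*t - 56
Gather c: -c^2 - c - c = -c^2 - 2*c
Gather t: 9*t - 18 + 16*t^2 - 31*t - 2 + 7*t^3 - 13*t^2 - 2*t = 7*t^3 + 3*t^2 - 24*t - 20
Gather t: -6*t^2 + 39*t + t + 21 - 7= -6*t^2 + 40*t + 14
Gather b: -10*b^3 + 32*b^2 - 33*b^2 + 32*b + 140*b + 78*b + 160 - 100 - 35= -10*b^3 - b^2 + 250*b + 25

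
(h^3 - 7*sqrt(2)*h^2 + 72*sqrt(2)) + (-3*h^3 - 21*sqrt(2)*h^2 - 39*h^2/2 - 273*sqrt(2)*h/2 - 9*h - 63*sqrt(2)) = -2*h^3 - 28*sqrt(2)*h^2 - 39*h^2/2 - 273*sqrt(2)*h/2 - 9*h + 9*sqrt(2)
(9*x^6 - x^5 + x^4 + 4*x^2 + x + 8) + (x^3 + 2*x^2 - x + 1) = 9*x^6 - x^5 + x^4 + x^3 + 6*x^2 + 9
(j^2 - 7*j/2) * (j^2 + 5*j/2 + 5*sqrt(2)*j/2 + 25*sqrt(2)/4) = j^4 - j^3 + 5*sqrt(2)*j^3/2 - 35*j^2/4 - 5*sqrt(2)*j^2/2 - 175*sqrt(2)*j/8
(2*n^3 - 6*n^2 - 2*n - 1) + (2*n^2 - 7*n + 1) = 2*n^3 - 4*n^2 - 9*n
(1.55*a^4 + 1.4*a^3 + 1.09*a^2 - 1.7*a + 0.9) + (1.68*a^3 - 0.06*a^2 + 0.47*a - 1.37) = 1.55*a^4 + 3.08*a^3 + 1.03*a^2 - 1.23*a - 0.47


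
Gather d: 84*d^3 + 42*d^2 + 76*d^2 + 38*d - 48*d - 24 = 84*d^3 + 118*d^2 - 10*d - 24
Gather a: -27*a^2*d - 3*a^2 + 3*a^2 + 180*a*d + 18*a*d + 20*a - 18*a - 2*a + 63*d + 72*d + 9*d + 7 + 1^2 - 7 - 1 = -27*a^2*d + 198*a*d + 144*d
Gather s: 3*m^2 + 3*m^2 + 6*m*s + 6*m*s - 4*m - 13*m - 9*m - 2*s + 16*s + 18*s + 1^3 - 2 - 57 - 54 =6*m^2 - 26*m + s*(12*m + 32) - 112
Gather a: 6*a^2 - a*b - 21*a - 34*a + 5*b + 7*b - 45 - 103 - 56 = 6*a^2 + a*(-b - 55) + 12*b - 204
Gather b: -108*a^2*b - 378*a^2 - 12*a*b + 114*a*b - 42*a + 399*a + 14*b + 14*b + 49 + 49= -378*a^2 + 357*a + b*(-108*a^2 + 102*a + 28) + 98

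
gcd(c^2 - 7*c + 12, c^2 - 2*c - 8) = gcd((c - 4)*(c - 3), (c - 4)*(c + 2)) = c - 4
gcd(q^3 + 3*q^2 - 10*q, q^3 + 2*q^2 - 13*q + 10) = q^2 + 3*q - 10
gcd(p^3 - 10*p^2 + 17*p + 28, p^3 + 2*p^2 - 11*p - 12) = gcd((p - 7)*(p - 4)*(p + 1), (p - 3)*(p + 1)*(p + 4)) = p + 1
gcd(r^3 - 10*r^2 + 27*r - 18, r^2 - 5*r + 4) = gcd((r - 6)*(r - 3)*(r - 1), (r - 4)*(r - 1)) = r - 1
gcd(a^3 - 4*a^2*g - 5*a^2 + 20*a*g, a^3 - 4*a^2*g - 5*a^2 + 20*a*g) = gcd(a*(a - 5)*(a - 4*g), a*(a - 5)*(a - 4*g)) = a^3 - 4*a^2*g - 5*a^2 + 20*a*g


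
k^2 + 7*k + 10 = (k + 2)*(k + 5)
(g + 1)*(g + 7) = g^2 + 8*g + 7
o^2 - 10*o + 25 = (o - 5)^2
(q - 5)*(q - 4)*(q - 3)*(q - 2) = q^4 - 14*q^3 + 71*q^2 - 154*q + 120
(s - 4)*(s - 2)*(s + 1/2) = s^3 - 11*s^2/2 + 5*s + 4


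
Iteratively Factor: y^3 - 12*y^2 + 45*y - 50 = (y - 5)*(y^2 - 7*y + 10) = (y - 5)*(y - 2)*(y - 5)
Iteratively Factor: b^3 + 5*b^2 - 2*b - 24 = (b + 4)*(b^2 + b - 6) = (b - 2)*(b + 4)*(b + 3)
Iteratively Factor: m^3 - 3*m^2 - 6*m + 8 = (m + 2)*(m^2 - 5*m + 4) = (m - 1)*(m + 2)*(m - 4)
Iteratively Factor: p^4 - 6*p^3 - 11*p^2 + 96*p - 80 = (p - 1)*(p^3 - 5*p^2 - 16*p + 80) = (p - 1)*(p + 4)*(p^2 - 9*p + 20) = (p - 5)*(p - 1)*(p + 4)*(p - 4)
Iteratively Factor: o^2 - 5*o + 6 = (o - 2)*(o - 3)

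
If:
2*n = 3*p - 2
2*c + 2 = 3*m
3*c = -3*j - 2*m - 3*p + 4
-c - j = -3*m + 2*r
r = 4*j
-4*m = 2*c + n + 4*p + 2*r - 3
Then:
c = 37/27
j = 91/243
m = 128/81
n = -259/81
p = -356/243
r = 364/243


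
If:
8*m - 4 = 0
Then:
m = 1/2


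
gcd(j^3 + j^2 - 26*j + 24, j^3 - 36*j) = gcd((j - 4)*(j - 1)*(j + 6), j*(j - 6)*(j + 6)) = j + 6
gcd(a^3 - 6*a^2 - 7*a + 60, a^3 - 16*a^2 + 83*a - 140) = a^2 - 9*a + 20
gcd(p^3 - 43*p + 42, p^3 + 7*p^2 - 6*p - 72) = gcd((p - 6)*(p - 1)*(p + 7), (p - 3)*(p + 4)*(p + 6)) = 1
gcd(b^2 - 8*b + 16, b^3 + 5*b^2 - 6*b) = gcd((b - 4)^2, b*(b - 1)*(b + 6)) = 1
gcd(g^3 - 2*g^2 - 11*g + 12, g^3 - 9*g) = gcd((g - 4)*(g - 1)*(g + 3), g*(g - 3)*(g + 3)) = g + 3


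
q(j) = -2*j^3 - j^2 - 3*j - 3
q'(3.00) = -63.00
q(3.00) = -75.00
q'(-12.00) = -843.00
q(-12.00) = 3345.00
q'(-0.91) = -6.15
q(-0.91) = 0.41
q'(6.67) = -283.27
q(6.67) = -660.98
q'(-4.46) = -113.43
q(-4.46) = 167.92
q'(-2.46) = -34.39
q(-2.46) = 28.10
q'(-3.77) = -80.74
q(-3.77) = 101.26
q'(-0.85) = -5.64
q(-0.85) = 0.06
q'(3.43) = -80.45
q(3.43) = -105.76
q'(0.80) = -8.44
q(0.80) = -7.06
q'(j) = -6*j^2 - 2*j - 3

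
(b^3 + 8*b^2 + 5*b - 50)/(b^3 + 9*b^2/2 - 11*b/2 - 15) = 2*(b + 5)/(2*b + 3)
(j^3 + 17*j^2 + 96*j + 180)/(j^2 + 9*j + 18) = (j^2 + 11*j + 30)/(j + 3)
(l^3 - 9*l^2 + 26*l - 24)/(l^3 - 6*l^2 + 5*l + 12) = (l - 2)/(l + 1)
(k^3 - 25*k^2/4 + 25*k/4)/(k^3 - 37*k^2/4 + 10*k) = (k - 5)/(k - 8)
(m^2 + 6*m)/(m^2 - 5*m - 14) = m*(m + 6)/(m^2 - 5*m - 14)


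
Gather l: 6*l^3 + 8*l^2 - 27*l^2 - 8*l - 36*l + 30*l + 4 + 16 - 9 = 6*l^3 - 19*l^2 - 14*l + 11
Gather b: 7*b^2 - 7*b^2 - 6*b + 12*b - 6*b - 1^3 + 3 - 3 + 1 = 0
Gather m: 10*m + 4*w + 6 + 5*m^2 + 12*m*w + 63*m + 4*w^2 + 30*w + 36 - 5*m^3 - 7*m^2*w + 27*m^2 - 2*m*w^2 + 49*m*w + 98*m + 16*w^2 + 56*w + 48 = -5*m^3 + m^2*(32 - 7*w) + m*(-2*w^2 + 61*w + 171) + 20*w^2 + 90*w + 90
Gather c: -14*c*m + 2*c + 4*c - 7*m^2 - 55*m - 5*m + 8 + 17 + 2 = c*(6 - 14*m) - 7*m^2 - 60*m + 27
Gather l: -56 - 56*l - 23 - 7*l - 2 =-63*l - 81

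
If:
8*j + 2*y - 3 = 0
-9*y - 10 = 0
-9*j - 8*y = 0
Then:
No Solution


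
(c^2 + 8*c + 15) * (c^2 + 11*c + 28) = c^4 + 19*c^3 + 131*c^2 + 389*c + 420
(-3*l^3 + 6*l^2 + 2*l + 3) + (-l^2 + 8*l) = -3*l^3 + 5*l^2 + 10*l + 3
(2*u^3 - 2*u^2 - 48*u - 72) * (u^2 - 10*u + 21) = 2*u^5 - 22*u^4 + 14*u^3 + 366*u^2 - 288*u - 1512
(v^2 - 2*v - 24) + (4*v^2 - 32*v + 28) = 5*v^2 - 34*v + 4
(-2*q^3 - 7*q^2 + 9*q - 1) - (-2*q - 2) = -2*q^3 - 7*q^2 + 11*q + 1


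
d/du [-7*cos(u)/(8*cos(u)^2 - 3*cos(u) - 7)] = 7*(8*sin(u)^2 - 15)*sin(u)/(8*sin(u)^2 + 3*cos(u) - 1)^2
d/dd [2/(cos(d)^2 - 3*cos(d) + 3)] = 2*(2*cos(d) - 3)*sin(d)/(cos(d)^2 - 3*cos(d) + 3)^2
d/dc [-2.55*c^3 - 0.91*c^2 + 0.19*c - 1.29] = -7.65*c^2 - 1.82*c + 0.19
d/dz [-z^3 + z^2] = z*(2 - 3*z)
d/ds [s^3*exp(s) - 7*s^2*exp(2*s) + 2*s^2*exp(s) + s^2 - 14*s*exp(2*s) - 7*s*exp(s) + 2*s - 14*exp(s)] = s^3*exp(s) - 14*s^2*exp(2*s) + 5*s^2*exp(s) - 42*s*exp(2*s) - 3*s*exp(s) + 2*s - 14*exp(2*s) - 21*exp(s) + 2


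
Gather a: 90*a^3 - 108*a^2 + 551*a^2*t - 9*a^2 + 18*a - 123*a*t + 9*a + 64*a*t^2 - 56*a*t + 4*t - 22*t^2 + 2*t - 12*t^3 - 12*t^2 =90*a^3 + a^2*(551*t - 117) + a*(64*t^2 - 179*t + 27) - 12*t^3 - 34*t^2 + 6*t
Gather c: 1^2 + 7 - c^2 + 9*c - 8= -c^2 + 9*c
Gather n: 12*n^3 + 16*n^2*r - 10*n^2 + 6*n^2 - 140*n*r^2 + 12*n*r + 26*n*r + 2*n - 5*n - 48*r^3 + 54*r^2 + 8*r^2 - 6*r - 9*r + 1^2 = 12*n^3 + n^2*(16*r - 4) + n*(-140*r^2 + 38*r - 3) - 48*r^3 + 62*r^2 - 15*r + 1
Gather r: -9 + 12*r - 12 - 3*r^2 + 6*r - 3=-3*r^2 + 18*r - 24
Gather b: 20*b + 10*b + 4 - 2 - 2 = 30*b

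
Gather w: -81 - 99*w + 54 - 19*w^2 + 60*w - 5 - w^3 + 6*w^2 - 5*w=-w^3 - 13*w^2 - 44*w - 32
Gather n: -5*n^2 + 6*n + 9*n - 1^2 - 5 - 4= -5*n^2 + 15*n - 10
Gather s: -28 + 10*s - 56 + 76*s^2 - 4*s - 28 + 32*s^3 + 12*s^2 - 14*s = 32*s^3 + 88*s^2 - 8*s - 112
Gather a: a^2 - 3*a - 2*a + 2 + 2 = a^2 - 5*a + 4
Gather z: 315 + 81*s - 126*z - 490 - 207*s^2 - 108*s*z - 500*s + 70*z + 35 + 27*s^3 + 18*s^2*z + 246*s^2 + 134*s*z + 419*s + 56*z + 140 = 27*s^3 + 39*s^2 + z*(18*s^2 + 26*s)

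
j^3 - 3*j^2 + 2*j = j*(j - 2)*(j - 1)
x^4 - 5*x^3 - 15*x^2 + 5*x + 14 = (x - 7)*(x - 1)*(x + 1)*(x + 2)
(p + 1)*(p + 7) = p^2 + 8*p + 7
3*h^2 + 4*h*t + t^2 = (h + t)*(3*h + t)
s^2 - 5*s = s*(s - 5)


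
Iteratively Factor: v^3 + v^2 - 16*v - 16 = (v + 1)*(v^2 - 16) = (v + 1)*(v + 4)*(v - 4)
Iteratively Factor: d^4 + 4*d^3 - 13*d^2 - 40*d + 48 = (d - 3)*(d^3 + 7*d^2 + 8*d - 16) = (d - 3)*(d + 4)*(d^2 + 3*d - 4) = (d - 3)*(d + 4)^2*(d - 1)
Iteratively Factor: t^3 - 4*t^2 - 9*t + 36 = (t - 3)*(t^2 - t - 12) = (t - 3)*(t + 3)*(t - 4)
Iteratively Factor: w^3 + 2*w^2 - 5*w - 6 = (w - 2)*(w^2 + 4*w + 3) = (w - 2)*(w + 3)*(w + 1)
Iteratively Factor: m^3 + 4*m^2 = (m)*(m^2 + 4*m) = m*(m + 4)*(m)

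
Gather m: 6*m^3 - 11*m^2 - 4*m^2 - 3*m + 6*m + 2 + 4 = 6*m^3 - 15*m^2 + 3*m + 6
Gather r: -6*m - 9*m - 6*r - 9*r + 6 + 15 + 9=-15*m - 15*r + 30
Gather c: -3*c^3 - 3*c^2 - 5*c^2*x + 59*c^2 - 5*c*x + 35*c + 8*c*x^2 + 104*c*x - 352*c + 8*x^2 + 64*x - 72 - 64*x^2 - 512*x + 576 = -3*c^3 + c^2*(56 - 5*x) + c*(8*x^2 + 99*x - 317) - 56*x^2 - 448*x + 504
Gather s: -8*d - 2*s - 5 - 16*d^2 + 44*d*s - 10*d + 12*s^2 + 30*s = -16*d^2 - 18*d + 12*s^2 + s*(44*d + 28) - 5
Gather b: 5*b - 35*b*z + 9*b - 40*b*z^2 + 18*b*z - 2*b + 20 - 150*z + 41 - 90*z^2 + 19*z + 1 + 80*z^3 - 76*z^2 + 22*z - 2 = b*(-40*z^2 - 17*z + 12) + 80*z^3 - 166*z^2 - 109*z + 60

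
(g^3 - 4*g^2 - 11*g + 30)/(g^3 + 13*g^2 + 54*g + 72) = (g^2 - 7*g + 10)/(g^2 + 10*g + 24)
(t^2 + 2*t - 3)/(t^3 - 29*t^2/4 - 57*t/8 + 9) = 8*(t^2 + 2*t - 3)/(8*t^3 - 58*t^2 - 57*t + 72)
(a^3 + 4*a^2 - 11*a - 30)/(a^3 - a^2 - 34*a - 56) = (a^2 + 2*a - 15)/(a^2 - 3*a - 28)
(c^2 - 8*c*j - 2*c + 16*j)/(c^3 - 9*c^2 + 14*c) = (c - 8*j)/(c*(c - 7))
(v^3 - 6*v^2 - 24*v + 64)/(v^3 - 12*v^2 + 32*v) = (v^2 + 2*v - 8)/(v*(v - 4))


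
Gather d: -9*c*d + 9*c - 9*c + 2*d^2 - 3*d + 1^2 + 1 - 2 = 2*d^2 + d*(-9*c - 3)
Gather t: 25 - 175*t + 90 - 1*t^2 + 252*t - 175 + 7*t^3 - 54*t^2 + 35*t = 7*t^3 - 55*t^2 + 112*t - 60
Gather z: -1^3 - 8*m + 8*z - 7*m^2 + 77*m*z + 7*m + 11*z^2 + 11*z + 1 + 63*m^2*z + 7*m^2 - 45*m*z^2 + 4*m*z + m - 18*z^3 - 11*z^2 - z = -45*m*z^2 - 18*z^3 + z*(63*m^2 + 81*m + 18)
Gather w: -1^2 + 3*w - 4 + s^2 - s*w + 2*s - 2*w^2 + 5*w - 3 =s^2 + 2*s - 2*w^2 + w*(8 - s) - 8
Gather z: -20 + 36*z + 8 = 36*z - 12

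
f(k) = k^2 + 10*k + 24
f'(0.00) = 10.00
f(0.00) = 24.00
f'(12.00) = 34.00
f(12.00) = 288.00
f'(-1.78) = 6.44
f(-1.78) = 9.37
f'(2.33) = 14.66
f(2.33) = 52.73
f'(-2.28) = 5.44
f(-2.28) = 6.40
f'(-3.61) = 2.78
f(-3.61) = 0.93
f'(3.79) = 17.58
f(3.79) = 76.26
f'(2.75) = 15.50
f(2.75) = 59.06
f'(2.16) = 14.32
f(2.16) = 50.27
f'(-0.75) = 8.50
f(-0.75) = 17.06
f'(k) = 2*k + 10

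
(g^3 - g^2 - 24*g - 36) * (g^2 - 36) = g^5 - g^4 - 60*g^3 + 864*g + 1296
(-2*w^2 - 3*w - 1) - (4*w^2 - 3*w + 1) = -6*w^2 - 2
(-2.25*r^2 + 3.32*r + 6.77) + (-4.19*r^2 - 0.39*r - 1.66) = -6.44*r^2 + 2.93*r + 5.11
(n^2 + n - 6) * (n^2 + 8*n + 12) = n^4 + 9*n^3 + 14*n^2 - 36*n - 72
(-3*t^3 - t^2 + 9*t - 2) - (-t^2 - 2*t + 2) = -3*t^3 + 11*t - 4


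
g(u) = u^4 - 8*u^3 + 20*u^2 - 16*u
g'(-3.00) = -460.00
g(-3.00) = 525.00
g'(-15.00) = -19516.00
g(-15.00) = 82365.00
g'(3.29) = -1.73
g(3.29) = -3.89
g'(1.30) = 4.23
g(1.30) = -1.72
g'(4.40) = 36.10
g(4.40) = 10.14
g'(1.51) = 3.45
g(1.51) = -0.90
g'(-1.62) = -160.79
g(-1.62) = 119.31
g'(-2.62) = -357.48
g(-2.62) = 370.21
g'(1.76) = 1.86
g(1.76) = -0.23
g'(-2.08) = -239.03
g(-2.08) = 210.52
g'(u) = 4*u^3 - 24*u^2 + 40*u - 16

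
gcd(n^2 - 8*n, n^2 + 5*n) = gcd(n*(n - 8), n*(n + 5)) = n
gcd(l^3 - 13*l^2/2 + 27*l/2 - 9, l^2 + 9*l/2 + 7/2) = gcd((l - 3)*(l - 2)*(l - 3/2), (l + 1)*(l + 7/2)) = 1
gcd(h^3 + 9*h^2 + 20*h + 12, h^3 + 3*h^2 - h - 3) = h + 1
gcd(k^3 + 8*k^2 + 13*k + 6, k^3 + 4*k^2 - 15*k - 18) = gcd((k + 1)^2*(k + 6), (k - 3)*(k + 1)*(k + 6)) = k^2 + 7*k + 6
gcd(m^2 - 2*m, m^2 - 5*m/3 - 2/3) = m - 2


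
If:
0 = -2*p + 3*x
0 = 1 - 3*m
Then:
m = 1/3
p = 3*x/2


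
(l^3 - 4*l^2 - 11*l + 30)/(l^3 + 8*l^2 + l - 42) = (l - 5)/(l + 7)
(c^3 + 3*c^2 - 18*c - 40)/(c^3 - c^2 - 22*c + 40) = (c + 2)/(c - 2)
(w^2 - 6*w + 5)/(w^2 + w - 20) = (w^2 - 6*w + 5)/(w^2 + w - 20)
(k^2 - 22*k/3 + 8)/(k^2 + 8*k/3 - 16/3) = (k - 6)/(k + 4)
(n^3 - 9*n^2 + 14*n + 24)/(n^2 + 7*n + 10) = (n^3 - 9*n^2 + 14*n + 24)/(n^2 + 7*n + 10)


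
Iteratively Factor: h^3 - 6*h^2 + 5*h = (h - 5)*(h^2 - h) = (h - 5)*(h - 1)*(h)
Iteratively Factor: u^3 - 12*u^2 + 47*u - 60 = (u - 5)*(u^2 - 7*u + 12) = (u - 5)*(u - 4)*(u - 3)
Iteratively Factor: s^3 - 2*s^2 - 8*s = (s + 2)*(s^2 - 4*s) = s*(s + 2)*(s - 4)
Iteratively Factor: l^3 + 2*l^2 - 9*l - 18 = (l + 3)*(l^2 - l - 6) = (l - 3)*(l + 3)*(l + 2)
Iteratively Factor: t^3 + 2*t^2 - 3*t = (t)*(t^2 + 2*t - 3) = t*(t - 1)*(t + 3)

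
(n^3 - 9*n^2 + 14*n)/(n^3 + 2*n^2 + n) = (n^2 - 9*n + 14)/(n^2 + 2*n + 1)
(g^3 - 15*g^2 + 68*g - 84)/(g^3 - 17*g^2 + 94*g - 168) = (g - 2)/(g - 4)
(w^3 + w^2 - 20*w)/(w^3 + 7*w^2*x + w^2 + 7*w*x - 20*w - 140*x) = w/(w + 7*x)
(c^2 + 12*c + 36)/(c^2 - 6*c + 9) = (c^2 + 12*c + 36)/(c^2 - 6*c + 9)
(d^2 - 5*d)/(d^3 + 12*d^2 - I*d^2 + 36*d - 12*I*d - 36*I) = d*(d - 5)/(d^3 + d^2*(12 - I) + 12*d*(3 - I) - 36*I)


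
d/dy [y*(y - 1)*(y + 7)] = 3*y^2 + 12*y - 7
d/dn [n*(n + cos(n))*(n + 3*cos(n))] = -4*n^2*sin(n) + 3*n^2 - 3*n*sin(2*n) + 8*n*cos(n) + 3*cos(n)^2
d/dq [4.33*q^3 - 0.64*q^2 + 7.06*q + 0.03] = 12.99*q^2 - 1.28*q + 7.06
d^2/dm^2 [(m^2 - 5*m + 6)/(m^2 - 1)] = 2*(-5*m^3 + 21*m^2 - 15*m + 7)/(m^6 - 3*m^4 + 3*m^2 - 1)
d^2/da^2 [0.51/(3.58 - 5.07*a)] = -26.218998/(5.07*a - 3.58)^3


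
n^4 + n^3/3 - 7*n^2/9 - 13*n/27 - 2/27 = (n - 1)*(n + 1/3)^2*(n + 2/3)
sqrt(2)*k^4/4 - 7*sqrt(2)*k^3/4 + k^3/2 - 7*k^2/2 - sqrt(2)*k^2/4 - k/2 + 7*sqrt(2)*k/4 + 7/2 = (k/2 + 1/2)*(k - 7)*(k - 1)*(sqrt(2)*k/2 + 1)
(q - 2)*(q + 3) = q^2 + q - 6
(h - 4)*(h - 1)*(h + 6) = h^3 + h^2 - 26*h + 24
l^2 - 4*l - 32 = (l - 8)*(l + 4)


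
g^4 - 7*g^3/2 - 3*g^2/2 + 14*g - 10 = (g - 5/2)*(g - 2)*(g - 1)*(g + 2)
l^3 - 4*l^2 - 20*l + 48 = (l - 6)*(l - 2)*(l + 4)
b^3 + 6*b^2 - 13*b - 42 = (b - 3)*(b + 2)*(b + 7)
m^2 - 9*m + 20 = (m - 5)*(m - 4)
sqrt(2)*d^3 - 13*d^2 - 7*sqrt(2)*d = d*(d - 7*sqrt(2))*(sqrt(2)*d + 1)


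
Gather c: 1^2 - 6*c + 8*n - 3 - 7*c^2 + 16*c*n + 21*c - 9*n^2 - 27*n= -7*c^2 + c*(16*n + 15) - 9*n^2 - 19*n - 2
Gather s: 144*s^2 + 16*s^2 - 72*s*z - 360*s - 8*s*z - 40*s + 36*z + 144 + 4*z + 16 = 160*s^2 + s*(-80*z - 400) + 40*z + 160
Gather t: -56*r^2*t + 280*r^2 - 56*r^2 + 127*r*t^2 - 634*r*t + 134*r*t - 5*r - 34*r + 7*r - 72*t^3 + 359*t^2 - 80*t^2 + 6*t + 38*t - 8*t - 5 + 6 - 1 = 224*r^2 - 32*r - 72*t^3 + t^2*(127*r + 279) + t*(-56*r^2 - 500*r + 36)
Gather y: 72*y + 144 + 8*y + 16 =80*y + 160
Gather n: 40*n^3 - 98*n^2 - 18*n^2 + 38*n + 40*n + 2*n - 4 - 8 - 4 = 40*n^3 - 116*n^2 + 80*n - 16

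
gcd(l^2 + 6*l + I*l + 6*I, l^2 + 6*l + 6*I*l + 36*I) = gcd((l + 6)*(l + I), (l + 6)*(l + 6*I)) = l + 6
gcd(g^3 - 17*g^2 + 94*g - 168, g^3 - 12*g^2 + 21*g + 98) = g - 7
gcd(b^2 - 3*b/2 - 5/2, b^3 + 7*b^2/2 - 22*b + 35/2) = b - 5/2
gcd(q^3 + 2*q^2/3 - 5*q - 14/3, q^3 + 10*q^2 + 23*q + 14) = q^2 + 3*q + 2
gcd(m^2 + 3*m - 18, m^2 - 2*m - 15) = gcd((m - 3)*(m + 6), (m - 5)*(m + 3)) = 1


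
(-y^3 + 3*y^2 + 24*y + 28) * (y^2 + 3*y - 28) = -y^5 + 61*y^3 + 16*y^2 - 588*y - 784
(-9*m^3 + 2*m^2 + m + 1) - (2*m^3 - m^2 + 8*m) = -11*m^3 + 3*m^2 - 7*m + 1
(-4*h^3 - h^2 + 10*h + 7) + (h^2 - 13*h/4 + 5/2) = -4*h^3 + 27*h/4 + 19/2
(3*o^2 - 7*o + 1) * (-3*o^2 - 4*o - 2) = -9*o^4 + 9*o^3 + 19*o^2 + 10*o - 2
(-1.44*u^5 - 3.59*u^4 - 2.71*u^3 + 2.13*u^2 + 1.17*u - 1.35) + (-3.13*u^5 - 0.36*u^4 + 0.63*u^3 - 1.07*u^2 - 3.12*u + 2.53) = -4.57*u^5 - 3.95*u^4 - 2.08*u^3 + 1.06*u^2 - 1.95*u + 1.18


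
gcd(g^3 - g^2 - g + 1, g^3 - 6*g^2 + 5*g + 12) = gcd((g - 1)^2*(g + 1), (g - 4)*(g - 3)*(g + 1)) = g + 1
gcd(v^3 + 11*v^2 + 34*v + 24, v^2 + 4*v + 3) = v + 1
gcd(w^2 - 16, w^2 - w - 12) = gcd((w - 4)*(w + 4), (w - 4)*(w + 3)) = w - 4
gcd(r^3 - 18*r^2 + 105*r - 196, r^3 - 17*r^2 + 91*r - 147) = r^2 - 14*r + 49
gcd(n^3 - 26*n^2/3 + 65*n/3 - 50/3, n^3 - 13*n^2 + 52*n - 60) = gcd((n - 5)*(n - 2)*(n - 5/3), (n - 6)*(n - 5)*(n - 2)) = n^2 - 7*n + 10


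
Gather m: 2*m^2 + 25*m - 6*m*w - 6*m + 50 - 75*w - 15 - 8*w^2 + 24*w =2*m^2 + m*(19 - 6*w) - 8*w^2 - 51*w + 35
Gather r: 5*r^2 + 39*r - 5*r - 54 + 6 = 5*r^2 + 34*r - 48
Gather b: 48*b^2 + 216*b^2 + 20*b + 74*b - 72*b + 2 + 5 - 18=264*b^2 + 22*b - 11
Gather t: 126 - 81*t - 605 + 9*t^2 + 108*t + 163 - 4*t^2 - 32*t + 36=5*t^2 - 5*t - 280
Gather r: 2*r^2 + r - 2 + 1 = 2*r^2 + r - 1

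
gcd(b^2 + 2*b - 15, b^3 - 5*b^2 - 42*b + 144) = b - 3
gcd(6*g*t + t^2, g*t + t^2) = t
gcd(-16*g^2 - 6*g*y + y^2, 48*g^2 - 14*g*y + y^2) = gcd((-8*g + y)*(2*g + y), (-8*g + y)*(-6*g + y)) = -8*g + y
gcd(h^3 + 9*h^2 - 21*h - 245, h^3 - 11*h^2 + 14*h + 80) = h - 5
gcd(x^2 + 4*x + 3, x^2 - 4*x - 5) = x + 1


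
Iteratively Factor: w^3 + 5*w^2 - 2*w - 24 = (w - 2)*(w^2 + 7*w + 12) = (w - 2)*(w + 4)*(w + 3)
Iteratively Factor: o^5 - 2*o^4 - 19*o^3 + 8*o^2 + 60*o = (o - 2)*(o^4 - 19*o^2 - 30*o) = (o - 2)*(o + 2)*(o^3 - 2*o^2 - 15*o) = (o - 5)*(o - 2)*(o + 2)*(o^2 + 3*o) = (o - 5)*(o - 2)*(o + 2)*(o + 3)*(o)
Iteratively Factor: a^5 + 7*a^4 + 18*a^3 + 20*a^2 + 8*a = (a)*(a^4 + 7*a^3 + 18*a^2 + 20*a + 8) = a*(a + 2)*(a^3 + 5*a^2 + 8*a + 4) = a*(a + 1)*(a + 2)*(a^2 + 4*a + 4) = a*(a + 1)*(a + 2)^2*(a + 2)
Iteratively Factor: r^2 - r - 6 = (r + 2)*(r - 3)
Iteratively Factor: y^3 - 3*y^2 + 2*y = (y)*(y^2 - 3*y + 2) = y*(y - 2)*(y - 1)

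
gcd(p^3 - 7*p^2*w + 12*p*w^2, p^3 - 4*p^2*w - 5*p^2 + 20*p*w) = p^2 - 4*p*w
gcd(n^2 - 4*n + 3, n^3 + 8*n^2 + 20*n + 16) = 1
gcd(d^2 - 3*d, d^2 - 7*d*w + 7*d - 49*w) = 1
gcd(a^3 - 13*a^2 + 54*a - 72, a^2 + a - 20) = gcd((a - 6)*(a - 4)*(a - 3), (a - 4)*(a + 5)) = a - 4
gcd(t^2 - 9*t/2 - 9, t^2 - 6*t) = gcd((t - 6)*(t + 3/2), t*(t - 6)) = t - 6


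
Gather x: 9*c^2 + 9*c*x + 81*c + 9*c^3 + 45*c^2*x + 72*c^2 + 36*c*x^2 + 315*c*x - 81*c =9*c^3 + 81*c^2 + 36*c*x^2 + x*(45*c^2 + 324*c)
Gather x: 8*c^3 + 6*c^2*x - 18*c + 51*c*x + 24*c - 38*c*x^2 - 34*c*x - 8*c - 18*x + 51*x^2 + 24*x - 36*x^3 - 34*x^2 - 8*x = 8*c^3 - 2*c - 36*x^3 + x^2*(17 - 38*c) + x*(6*c^2 + 17*c - 2)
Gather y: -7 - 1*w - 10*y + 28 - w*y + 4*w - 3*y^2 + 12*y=3*w - 3*y^2 + y*(2 - w) + 21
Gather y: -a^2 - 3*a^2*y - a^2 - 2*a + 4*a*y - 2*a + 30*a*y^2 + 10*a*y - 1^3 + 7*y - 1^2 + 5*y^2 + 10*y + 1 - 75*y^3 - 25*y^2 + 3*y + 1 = -2*a^2 - 4*a - 75*y^3 + y^2*(30*a - 20) + y*(-3*a^2 + 14*a + 20)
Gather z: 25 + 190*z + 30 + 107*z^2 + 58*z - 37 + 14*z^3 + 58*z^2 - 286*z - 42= 14*z^3 + 165*z^2 - 38*z - 24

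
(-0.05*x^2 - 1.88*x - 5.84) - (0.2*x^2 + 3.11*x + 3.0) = -0.25*x^2 - 4.99*x - 8.84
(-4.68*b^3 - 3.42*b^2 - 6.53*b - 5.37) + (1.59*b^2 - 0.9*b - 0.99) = -4.68*b^3 - 1.83*b^2 - 7.43*b - 6.36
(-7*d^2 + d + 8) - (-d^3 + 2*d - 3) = d^3 - 7*d^2 - d + 11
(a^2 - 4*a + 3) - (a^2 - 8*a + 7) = 4*a - 4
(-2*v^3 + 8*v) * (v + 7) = -2*v^4 - 14*v^3 + 8*v^2 + 56*v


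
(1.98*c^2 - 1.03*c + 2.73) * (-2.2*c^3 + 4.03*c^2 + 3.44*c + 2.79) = -4.356*c^5 + 10.2454*c^4 - 3.3457*c^3 + 12.9829*c^2 + 6.5175*c + 7.6167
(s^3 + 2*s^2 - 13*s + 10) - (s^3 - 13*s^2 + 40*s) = 15*s^2 - 53*s + 10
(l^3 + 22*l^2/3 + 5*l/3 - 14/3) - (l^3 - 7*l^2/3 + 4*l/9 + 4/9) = 29*l^2/3 + 11*l/9 - 46/9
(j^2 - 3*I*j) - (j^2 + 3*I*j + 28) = -6*I*j - 28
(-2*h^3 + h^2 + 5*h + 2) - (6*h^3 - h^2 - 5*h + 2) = -8*h^3 + 2*h^2 + 10*h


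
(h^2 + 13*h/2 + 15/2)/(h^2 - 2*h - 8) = (2*h^2 + 13*h + 15)/(2*(h^2 - 2*h - 8))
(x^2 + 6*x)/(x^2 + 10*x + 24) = x/(x + 4)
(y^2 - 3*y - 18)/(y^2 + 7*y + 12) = (y - 6)/(y + 4)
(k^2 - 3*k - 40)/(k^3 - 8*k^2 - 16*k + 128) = (k + 5)/(k^2 - 16)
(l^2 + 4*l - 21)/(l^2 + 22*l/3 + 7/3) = 3*(l - 3)/(3*l + 1)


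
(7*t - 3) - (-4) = 7*t + 1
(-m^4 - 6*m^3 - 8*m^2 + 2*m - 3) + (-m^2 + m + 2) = -m^4 - 6*m^3 - 9*m^2 + 3*m - 1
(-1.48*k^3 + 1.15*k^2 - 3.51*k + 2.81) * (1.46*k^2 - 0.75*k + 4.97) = -2.1608*k^5 + 2.789*k^4 - 13.3427*k^3 + 12.4506*k^2 - 19.5522*k + 13.9657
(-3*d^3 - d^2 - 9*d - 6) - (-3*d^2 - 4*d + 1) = -3*d^3 + 2*d^2 - 5*d - 7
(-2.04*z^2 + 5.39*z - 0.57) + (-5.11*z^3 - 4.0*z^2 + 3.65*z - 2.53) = -5.11*z^3 - 6.04*z^2 + 9.04*z - 3.1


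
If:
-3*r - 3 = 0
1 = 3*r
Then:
No Solution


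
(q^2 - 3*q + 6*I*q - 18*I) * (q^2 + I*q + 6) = q^4 - 3*q^3 + 7*I*q^3 - 21*I*q^2 + 36*I*q - 108*I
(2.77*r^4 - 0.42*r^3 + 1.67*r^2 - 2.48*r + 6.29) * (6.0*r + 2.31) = 16.62*r^5 + 3.8787*r^4 + 9.0498*r^3 - 11.0223*r^2 + 32.0112*r + 14.5299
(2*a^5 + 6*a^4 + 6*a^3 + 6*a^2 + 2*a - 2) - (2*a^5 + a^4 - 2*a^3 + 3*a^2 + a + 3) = 5*a^4 + 8*a^3 + 3*a^2 + a - 5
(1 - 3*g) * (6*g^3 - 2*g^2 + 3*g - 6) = -18*g^4 + 12*g^3 - 11*g^2 + 21*g - 6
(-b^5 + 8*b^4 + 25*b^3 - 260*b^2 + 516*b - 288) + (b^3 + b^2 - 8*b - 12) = -b^5 + 8*b^4 + 26*b^3 - 259*b^2 + 508*b - 300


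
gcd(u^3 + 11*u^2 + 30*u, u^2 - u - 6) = 1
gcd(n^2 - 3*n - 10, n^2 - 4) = n + 2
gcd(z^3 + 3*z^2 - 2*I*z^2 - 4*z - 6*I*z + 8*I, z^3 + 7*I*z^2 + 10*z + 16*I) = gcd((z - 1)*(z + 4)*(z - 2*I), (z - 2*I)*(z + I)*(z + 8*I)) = z - 2*I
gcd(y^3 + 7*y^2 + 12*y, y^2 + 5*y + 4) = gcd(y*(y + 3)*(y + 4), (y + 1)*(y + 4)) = y + 4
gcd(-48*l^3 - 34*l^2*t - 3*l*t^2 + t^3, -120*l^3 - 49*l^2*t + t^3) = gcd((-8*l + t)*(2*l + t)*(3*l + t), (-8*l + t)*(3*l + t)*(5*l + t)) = -24*l^2 - 5*l*t + t^2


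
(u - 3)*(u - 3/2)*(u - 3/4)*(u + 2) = u^4 - 13*u^3/4 - 21*u^2/8 + 99*u/8 - 27/4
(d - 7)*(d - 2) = d^2 - 9*d + 14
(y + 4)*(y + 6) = y^2 + 10*y + 24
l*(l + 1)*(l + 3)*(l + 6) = l^4 + 10*l^3 + 27*l^2 + 18*l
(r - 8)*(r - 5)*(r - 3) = r^3 - 16*r^2 + 79*r - 120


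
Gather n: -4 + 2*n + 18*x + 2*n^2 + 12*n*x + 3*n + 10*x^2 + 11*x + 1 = 2*n^2 + n*(12*x + 5) + 10*x^2 + 29*x - 3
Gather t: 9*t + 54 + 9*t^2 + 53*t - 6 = 9*t^2 + 62*t + 48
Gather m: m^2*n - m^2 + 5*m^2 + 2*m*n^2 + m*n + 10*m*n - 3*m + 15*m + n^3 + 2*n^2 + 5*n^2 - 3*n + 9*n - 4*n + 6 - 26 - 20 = m^2*(n + 4) + m*(2*n^2 + 11*n + 12) + n^3 + 7*n^2 + 2*n - 40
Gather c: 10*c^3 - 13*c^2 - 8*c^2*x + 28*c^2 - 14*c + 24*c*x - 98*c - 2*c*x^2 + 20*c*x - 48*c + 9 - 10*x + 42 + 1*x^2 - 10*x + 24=10*c^3 + c^2*(15 - 8*x) + c*(-2*x^2 + 44*x - 160) + x^2 - 20*x + 75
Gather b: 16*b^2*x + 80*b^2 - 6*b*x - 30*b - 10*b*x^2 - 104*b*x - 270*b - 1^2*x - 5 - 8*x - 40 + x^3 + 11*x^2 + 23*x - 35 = b^2*(16*x + 80) + b*(-10*x^2 - 110*x - 300) + x^3 + 11*x^2 + 14*x - 80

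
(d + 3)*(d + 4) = d^2 + 7*d + 12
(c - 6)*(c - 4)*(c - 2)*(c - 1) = c^4 - 13*c^3 + 56*c^2 - 92*c + 48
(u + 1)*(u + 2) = u^2 + 3*u + 2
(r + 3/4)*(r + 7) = r^2 + 31*r/4 + 21/4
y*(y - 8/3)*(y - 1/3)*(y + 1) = y^4 - 2*y^3 - 19*y^2/9 + 8*y/9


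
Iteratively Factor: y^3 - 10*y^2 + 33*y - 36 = (y - 3)*(y^2 - 7*y + 12) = (y - 4)*(y - 3)*(y - 3)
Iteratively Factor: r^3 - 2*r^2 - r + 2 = (r + 1)*(r^2 - 3*r + 2) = (r - 1)*(r + 1)*(r - 2)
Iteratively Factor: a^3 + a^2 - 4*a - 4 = (a + 1)*(a^2 - 4) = (a - 2)*(a + 1)*(a + 2)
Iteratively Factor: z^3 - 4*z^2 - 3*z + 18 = (z + 2)*(z^2 - 6*z + 9) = (z - 3)*(z + 2)*(z - 3)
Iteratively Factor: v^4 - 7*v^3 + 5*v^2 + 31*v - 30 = (v - 1)*(v^3 - 6*v^2 - v + 30) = (v - 1)*(v + 2)*(v^2 - 8*v + 15) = (v - 3)*(v - 1)*(v + 2)*(v - 5)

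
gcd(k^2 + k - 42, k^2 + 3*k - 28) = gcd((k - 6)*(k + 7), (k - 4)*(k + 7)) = k + 7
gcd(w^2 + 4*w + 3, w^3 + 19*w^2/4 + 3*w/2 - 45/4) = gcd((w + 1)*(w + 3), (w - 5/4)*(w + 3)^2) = w + 3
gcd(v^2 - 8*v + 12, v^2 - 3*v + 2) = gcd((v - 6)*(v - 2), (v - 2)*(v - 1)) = v - 2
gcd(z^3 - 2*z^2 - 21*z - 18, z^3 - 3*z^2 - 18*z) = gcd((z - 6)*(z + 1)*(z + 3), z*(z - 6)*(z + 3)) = z^2 - 3*z - 18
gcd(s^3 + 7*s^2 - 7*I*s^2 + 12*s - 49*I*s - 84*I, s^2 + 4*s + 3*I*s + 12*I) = s + 4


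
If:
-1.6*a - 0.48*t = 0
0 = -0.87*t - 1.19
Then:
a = 0.41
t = -1.37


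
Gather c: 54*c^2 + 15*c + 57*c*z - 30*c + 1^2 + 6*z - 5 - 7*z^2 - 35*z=54*c^2 + c*(57*z - 15) - 7*z^2 - 29*z - 4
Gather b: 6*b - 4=6*b - 4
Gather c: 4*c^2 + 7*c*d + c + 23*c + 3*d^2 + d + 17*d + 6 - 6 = 4*c^2 + c*(7*d + 24) + 3*d^2 + 18*d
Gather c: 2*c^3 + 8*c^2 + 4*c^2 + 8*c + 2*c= 2*c^3 + 12*c^2 + 10*c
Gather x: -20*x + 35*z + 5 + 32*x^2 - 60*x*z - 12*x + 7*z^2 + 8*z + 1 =32*x^2 + x*(-60*z - 32) + 7*z^2 + 43*z + 6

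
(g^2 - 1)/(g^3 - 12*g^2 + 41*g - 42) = (g^2 - 1)/(g^3 - 12*g^2 + 41*g - 42)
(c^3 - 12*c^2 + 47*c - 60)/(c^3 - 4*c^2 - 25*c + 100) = (c - 3)/(c + 5)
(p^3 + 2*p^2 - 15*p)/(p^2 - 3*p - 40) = p*(p - 3)/(p - 8)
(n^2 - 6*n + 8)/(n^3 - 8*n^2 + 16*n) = (n - 2)/(n*(n - 4))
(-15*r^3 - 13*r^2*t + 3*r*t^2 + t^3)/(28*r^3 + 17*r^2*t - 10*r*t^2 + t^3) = (-15*r^2 + 2*r*t + t^2)/(28*r^2 - 11*r*t + t^2)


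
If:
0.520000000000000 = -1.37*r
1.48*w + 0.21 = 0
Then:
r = -0.38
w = -0.14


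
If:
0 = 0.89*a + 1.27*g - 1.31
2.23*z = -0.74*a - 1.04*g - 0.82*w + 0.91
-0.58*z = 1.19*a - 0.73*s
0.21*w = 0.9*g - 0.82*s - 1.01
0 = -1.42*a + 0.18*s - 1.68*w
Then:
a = -0.02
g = 1.04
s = -0.09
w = 0.01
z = -0.07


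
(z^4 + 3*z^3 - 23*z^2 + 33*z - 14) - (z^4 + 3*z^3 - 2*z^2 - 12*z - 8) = -21*z^2 + 45*z - 6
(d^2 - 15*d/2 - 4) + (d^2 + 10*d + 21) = 2*d^2 + 5*d/2 + 17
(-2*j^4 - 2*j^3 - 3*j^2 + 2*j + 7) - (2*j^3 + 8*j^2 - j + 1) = -2*j^4 - 4*j^3 - 11*j^2 + 3*j + 6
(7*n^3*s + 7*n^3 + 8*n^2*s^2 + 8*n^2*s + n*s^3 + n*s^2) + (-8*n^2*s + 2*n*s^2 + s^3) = 7*n^3*s + 7*n^3 + 8*n^2*s^2 + n*s^3 + 3*n*s^2 + s^3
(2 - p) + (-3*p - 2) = -4*p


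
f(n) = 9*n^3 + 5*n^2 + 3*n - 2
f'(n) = 27*n^2 + 10*n + 3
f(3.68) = 525.28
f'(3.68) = 405.44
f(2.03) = 99.98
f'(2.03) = 134.56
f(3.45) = 437.44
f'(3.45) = 358.87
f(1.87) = 79.95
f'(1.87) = 116.12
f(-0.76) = -5.34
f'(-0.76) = 11.00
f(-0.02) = -2.06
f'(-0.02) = 2.81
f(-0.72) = -4.93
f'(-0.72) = 9.80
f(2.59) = 195.68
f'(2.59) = 210.02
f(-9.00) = -6185.00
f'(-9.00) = 2100.00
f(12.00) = 16306.00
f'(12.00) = 4011.00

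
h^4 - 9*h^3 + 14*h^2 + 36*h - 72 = (h - 6)*(h - 3)*(h - 2)*(h + 2)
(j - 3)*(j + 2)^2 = j^3 + j^2 - 8*j - 12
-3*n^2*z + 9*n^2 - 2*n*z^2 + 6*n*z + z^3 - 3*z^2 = (-3*n + z)*(n + z)*(z - 3)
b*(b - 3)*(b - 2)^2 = b^4 - 7*b^3 + 16*b^2 - 12*b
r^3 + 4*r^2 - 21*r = r*(r - 3)*(r + 7)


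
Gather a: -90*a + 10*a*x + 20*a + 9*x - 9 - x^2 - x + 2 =a*(10*x - 70) - x^2 + 8*x - 7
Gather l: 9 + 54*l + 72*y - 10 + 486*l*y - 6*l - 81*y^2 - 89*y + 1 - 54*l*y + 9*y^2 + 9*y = l*(432*y + 48) - 72*y^2 - 8*y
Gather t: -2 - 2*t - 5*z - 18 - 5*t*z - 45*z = t*(-5*z - 2) - 50*z - 20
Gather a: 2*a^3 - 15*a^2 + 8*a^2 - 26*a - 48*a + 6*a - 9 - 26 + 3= 2*a^3 - 7*a^2 - 68*a - 32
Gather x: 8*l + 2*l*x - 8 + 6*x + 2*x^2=8*l + 2*x^2 + x*(2*l + 6) - 8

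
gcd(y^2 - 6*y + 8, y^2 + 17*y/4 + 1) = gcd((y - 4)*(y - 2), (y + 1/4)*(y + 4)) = 1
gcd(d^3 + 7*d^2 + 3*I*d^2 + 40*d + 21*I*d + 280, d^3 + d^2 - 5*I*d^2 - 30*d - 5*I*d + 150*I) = d - 5*I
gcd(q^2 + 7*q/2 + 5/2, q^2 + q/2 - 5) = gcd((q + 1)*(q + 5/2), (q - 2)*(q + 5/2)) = q + 5/2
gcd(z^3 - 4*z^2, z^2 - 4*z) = z^2 - 4*z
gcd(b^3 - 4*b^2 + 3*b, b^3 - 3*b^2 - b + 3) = b^2 - 4*b + 3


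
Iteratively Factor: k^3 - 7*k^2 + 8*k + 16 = (k - 4)*(k^2 - 3*k - 4) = (k - 4)*(k + 1)*(k - 4)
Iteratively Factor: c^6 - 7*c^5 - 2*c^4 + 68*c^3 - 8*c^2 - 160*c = (c - 5)*(c^5 - 2*c^4 - 12*c^3 + 8*c^2 + 32*c) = (c - 5)*(c - 4)*(c^4 + 2*c^3 - 4*c^2 - 8*c) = (c - 5)*(c - 4)*(c - 2)*(c^3 + 4*c^2 + 4*c) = c*(c - 5)*(c - 4)*(c - 2)*(c^2 + 4*c + 4) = c*(c - 5)*(c - 4)*(c - 2)*(c + 2)*(c + 2)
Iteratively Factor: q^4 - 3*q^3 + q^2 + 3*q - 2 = (q - 1)*(q^3 - 2*q^2 - q + 2) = (q - 1)*(q + 1)*(q^2 - 3*q + 2) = (q - 2)*(q - 1)*(q + 1)*(q - 1)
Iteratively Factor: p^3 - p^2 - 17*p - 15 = (p - 5)*(p^2 + 4*p + 3) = (p - 5)*(p + 1)*(p + 3)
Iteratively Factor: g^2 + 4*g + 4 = (g + 2)*(g + 2)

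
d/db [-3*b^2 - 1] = -6*b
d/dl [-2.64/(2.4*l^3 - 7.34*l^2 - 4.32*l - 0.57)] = (19.008*l^2 - 38.7552*l - 11.4048)/(-2.4*l^3 + 7.34*l^2 + 4.32*l + 0.57)^2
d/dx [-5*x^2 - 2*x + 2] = -10*x - 2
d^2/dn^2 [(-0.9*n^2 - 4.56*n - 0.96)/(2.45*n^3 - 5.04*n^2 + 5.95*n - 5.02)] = (-10.8045*n^6 - 164.2284*n^5 + 347.41098*n^4 - 117.996312*n^3 - 766.656576*n^2 + 794.118528*n - 337.161264)/(14.706125*n^9 - 90.7578*n^8 + 293.846385*n^7 - 659.245314*n^6 + 1085.548695*n^5 - 1356.908196*n^4 + 1299.106375*n^3 - 914.191698*n^2 + 449.82714*n - 126.506008)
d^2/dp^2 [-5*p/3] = 0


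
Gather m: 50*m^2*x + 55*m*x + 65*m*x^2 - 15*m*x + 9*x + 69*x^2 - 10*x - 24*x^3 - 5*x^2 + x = 50*m^2*x + m*(65*x^2 + 40*x) - 24*x^3 + 64*x^2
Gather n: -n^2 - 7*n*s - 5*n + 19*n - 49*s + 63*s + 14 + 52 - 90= -n^2 + n*(14 - 7*s) + 14*s - 24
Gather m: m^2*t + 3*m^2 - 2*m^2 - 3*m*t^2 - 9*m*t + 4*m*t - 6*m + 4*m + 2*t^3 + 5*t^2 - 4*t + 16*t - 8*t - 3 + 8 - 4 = m^2*(t + 1) + m*(-3*t^2 - 5*t - 2) + 2*t^3 + 5*t^2 + 4*t + 1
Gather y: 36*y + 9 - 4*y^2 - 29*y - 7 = -4*y^2 + 7*y + 2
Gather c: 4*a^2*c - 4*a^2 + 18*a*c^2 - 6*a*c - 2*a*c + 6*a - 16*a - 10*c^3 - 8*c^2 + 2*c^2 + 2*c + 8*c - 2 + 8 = -4*a^2 - 10*a - 10*c^3 + c^2*(18*a - 6) + c*(4*a^2 - 8*a + 10) + 6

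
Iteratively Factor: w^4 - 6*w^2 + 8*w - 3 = (w + 3)*(w^3 - 3*w^2 + 3*w - 1) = (w - 1)*(w + 3)*(w^2 - 2*w + 1) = (w - 1)^2*(w + 3)*(w - 1)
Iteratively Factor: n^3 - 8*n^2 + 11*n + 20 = (n + 1)*(n^2 - 9*n + 20) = (n - 4)*(n + 1)*(n - 5)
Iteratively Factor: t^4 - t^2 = (t)*(t^3 - t) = t^2*(t^2 - 1) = t^2*(t + 1)*(t - 1)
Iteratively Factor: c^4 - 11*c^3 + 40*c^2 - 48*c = (c - 4)*(c^3 - 7*c^2 + 12*c) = c*(c - 4)*(c^2 - 7*c + 12) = c*(c - 4)^2*(c - 3)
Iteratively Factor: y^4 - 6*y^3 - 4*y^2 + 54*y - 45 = (y - 5)*(y^3 - y^2 - 9*y + 9) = (y - 5)*(y + 3)*(y^2 - 4*y + 3) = (y - 5)*(y - 3)*(y + 3)*(y - 1)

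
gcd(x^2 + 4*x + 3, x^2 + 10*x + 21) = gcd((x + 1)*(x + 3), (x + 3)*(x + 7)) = x + 3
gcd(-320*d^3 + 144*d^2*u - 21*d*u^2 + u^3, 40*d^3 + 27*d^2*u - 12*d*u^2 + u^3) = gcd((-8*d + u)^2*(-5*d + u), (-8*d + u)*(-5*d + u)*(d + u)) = 40*d^2 - 13*d*u + u^2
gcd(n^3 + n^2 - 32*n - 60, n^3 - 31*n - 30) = n^2 - n - 30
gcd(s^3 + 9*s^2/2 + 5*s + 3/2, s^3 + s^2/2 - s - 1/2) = s^2 + 3*s/2 + 1/2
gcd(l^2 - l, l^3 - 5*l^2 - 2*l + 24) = 1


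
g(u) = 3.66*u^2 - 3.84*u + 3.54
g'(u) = 7.32*u - 3.84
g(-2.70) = 40.59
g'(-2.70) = -23.60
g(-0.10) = 3.96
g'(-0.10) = -4.57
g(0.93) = 3.13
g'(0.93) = 2.97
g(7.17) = 164.16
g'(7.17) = 48.64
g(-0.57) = 6.92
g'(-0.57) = -8.01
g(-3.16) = 52.22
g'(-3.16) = -26.97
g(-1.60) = 19.05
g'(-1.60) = -15.55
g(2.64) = 18.91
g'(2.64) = 15.48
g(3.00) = 24.96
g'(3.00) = 18.12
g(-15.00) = 884.64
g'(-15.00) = -113.64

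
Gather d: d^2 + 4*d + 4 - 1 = d^2 + 4*d + 3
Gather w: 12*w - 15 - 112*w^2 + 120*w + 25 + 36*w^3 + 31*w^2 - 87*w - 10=36*w^3 - 81*w^2 + 45*w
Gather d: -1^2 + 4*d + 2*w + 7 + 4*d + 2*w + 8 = 8*d + 4*w + 14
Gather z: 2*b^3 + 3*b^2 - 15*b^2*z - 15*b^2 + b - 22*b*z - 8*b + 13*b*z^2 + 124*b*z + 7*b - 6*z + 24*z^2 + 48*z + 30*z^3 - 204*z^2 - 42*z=2*b^3 - 12*b^2 + 30*z^3 + z^2*(13*b - 180) + z*(-15*b^2 + 102*b)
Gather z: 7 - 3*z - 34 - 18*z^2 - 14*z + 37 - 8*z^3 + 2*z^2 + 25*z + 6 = -8*z^3 - 16*z^2 + 8*z + 16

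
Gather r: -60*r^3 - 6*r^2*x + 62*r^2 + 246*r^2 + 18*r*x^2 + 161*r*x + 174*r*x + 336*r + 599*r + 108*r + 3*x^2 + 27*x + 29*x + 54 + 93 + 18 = -60*r^3 + r^2*(308 - 6*x) + r*(18*x^2 + 335*x + 1043) + 3*x^2 + 56*x + 165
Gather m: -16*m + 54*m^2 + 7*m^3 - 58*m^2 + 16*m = 7*m^3 - 4*m^2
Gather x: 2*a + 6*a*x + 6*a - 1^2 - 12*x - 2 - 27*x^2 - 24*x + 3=8*a - 27*x^2 + x*(6*a - 36)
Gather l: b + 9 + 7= b + 16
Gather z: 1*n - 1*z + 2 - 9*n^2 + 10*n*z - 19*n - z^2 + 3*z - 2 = -9*n^2 - 18*n - z^2 + z*(10*n + 2)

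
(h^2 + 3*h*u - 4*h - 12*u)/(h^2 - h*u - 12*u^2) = (4 - h)/(-h + 4*u)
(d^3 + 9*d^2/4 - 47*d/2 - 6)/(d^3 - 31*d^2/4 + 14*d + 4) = (d + 6)/(d - 4)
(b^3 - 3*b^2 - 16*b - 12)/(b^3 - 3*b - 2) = (b^2 - 4*b - 12)/(b^2 - b - 2)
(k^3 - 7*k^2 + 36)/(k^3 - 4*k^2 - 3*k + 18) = (k - 6)/(k - 3)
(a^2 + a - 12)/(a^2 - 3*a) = (a + 4)/a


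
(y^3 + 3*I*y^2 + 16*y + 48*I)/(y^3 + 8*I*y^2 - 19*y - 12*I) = (y - 4*I)/(y + I)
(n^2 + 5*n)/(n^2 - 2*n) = (n + 5)/(n - 2)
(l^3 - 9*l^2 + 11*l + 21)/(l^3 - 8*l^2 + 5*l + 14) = (l - 3)/(l - 2)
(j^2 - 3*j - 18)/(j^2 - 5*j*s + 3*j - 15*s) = (6 - j)/(-j + 5*s)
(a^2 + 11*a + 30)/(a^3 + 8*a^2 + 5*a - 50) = (a + 6)/(a^2 + 3*a - 10)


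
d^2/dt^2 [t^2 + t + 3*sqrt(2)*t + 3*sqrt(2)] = 2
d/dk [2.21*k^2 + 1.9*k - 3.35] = 4.42*k + 1.9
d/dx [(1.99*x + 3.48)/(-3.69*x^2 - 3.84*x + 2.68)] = (7.3431*x^2 + 25.6824*x + 18.6964)/(13.6161*x^4 + 28.3392*x^3 - 5.0328*x^2 - 20.5824*x + 7.1824)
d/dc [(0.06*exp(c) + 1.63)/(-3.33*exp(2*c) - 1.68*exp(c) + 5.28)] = (0.1998*exp(2*c) + 10.8558*exp(c) + 3.0552)*exp(c)/(11.0889*exp(4*c) + 11.1888*exp(3*c) - 32.3424*exp(2*c) - 17.7408*exp(c) + 27.8784)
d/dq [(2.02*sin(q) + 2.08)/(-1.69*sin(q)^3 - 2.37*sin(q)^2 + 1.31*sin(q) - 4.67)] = (6.8276*sin(q)^3 + 15.333*sin(q)^2 + 9.8592*sin(q) - 12.1582)*cos(q)/(2.8561*sin(q)^6 + 8.0106*sin(q)^5 + 1.1891*sin(q)^4 + 9.5752*sin(q)^3 + 23.8519*sin(q)^2 - 12.2354*sin(q) + 21.8089)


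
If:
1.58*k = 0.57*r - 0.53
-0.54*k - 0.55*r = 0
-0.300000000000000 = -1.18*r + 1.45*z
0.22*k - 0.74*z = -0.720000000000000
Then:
No Solution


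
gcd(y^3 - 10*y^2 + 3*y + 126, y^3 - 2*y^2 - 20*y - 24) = y - 6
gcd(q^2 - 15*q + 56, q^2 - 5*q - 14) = q - 7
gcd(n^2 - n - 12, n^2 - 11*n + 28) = n - 4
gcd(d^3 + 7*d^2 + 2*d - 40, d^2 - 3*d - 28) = d + 4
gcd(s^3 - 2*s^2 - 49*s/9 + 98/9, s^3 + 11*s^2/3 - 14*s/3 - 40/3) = s - 2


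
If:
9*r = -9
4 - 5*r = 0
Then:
No Solution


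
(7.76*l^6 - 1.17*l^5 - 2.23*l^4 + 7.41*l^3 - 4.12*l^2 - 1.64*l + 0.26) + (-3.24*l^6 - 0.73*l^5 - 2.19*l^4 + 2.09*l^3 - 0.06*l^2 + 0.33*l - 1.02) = 4.52*l^6 - 1.9*l^5 - 4.42*l^4 + 9.5*l^3 - 4.18*l^2 - 1.31*l - 0.76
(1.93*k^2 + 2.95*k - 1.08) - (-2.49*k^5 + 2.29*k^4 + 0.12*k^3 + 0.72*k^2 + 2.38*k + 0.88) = 2.49*k^5 - 2.29*k^4 - 0.12*k^3 + 1.21*k^2 + 0.57*k - 1.96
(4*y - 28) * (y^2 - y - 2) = 4*y^3 - 32*y^2 + 20*y + 56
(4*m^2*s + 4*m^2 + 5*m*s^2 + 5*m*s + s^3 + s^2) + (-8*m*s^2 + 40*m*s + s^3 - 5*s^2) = 4*m^2*s + 4*m^2 - 3*m*s^2 + 45*m*s + 2*s^3 - 4*s^2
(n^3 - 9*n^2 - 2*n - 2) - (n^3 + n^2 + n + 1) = -10*n^2 - 3*n - 3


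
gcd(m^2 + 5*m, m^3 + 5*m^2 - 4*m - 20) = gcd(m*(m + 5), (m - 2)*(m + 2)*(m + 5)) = m + 5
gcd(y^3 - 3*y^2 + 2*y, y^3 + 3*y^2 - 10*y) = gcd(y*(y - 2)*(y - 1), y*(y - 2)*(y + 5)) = y^2 - 2*y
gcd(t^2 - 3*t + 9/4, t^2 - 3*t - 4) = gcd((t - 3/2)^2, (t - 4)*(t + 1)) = 1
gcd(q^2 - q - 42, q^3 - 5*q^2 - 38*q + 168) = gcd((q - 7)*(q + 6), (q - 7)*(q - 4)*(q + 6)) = q^2 - q - 42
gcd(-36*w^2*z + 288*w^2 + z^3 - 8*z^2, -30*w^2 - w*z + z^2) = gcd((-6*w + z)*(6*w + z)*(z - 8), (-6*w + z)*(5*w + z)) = -6*w + z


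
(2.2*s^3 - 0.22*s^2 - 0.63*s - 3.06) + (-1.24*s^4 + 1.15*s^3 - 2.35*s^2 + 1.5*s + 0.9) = -1.24*s^4 + 3.35*s^3 - 2.57*s^2 + 0.87*s - 2.16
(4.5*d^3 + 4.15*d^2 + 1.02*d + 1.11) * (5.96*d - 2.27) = 26.82*d^4 + 14.519*d^3 - 3.3413*d^2 + 4.3002*d - 2.5197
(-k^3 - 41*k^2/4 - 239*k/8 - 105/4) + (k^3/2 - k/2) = -k^3/2 - 41*k^2/4 - 243*k/8 - 105/4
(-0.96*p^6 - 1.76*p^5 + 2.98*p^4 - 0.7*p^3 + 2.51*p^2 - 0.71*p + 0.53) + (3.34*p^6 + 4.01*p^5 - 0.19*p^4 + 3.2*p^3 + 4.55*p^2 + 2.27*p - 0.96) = 2.38*p^6 + 2.25*p^5 + 2.79*p^4 + 2.5*p^3 + 7.06*p^2 + 1.56*p - 0.43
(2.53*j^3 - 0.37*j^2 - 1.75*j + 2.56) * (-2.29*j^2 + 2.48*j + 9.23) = -5.7937*j^5 + 7.1217*j^4 + 26.4418*j^3 - 13.6175*j^2 - 9.8037*j + 23.6288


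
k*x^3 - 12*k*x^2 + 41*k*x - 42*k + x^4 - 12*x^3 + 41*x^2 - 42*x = (k + x)*(x - 7)*(x - 3)*(x - 2)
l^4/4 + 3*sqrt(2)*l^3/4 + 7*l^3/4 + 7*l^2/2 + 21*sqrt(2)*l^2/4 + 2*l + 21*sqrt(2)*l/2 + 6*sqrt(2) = (l/2 + 1/2)*(l/2 + 1)*(l + 4)*(l + 3*sqrt(2))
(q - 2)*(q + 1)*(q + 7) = q^3 + 6*q^2 - 9*q - 14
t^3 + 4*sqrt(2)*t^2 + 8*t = t*(t + 2*sqrt(2))^2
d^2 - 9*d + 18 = (d - 6)*(d - 3)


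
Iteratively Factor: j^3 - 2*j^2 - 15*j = (j + 3)*(j^2 - 5*j) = j*(j + 3)*(j - 5)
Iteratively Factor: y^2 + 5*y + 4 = (y + 4)*(y + 1)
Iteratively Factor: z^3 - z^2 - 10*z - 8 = (z + 2)*(z^2 - 3*z - 4) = (z - 4)*(z + 2)*(z + 1)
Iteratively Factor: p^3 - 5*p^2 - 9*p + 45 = (p + 3)*(p^2 - 8*p + 15) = (p - 3)*(p + 3)*(p - 5)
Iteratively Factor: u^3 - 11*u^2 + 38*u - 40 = (u - 2)*(u^2 - 9*u + 20) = (u - 4)*(u - 2)*(u - 5)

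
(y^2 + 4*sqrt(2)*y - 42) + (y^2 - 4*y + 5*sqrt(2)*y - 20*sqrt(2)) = 2*y^2 - 4*y + 9*sqrt(2)*y - 42 - 20*sqrt(2)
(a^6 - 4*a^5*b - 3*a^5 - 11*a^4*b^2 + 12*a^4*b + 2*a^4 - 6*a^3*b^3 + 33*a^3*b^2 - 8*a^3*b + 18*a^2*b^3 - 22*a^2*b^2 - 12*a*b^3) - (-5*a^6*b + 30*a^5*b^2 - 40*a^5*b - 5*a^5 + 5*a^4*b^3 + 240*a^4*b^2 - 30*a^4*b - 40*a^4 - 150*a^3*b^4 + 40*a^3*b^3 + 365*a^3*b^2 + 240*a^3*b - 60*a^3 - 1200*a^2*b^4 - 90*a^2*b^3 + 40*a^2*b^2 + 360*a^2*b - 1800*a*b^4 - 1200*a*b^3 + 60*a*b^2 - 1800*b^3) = 5*a^6*b + a^6 - 30*a^5*b^2 + 36*a^5*b + 2*a^5 - 5*a^4*b^3 - 251*a^4*b^2 + 42*a^4*b + 42*a^4 + 150*a^3*b^4 - 46*a^3*b^3 - 332*a^3*b^2 - 248*a^3*b + 60*a^3 + 1200*a^2*b^4 + 108*a^2*b^3 - 62*a^2*b^2 - 360*a^2*b + 1800*a*b^4 + 1188*a*b^3 - 60*a*b^2 + 1800*b^3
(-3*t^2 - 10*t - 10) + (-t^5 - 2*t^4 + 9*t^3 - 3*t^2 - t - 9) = -t^5 - 2*t^4 + 9*t^3 - 6*t^2 - 11*t - 19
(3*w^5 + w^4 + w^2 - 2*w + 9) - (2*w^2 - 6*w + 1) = 3*w^5 + w^4 - w^2 + 4*w + 8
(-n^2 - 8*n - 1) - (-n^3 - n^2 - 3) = n^3 - 8*n + 2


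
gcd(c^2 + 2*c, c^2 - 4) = c + 2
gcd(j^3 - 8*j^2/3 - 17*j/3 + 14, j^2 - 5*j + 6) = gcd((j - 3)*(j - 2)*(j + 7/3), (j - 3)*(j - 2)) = j^2 - 5*j + 6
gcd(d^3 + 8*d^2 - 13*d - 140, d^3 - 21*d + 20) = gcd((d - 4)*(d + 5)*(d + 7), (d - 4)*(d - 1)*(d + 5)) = d^2 + d - 20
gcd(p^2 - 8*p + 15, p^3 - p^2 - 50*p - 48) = 1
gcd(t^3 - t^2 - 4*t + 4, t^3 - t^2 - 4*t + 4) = t^3 - t^2 - 4*t + 4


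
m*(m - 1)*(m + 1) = m^3 - m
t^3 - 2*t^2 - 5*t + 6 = (t - 3)*(t - 1)*(t + 2)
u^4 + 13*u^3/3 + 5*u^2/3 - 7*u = u*(u - 1)*(u + 7/3)*(u + 3)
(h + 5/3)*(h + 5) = h^2 + 20*h/3 + 25/3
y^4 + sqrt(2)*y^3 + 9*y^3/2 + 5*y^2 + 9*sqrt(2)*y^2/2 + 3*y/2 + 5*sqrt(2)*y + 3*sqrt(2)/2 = (y + 1/2)*(y + 1)*(y + 3)*(y + sqrt(2))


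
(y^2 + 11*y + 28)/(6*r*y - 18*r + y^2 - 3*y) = (y^2 + 11*y + 28)/(6*r*y - 18*r + y^2 - 3*y)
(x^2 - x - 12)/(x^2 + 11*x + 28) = (x^2 - x - 12)/(x^2 + 11*x + 28)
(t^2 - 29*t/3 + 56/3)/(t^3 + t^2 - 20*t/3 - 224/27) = 9*(t - 7)/(9*t^2 + 33*t + 28)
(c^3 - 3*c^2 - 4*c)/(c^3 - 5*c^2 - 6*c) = (c - 4)/(c - 6)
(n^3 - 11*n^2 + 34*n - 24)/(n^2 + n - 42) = (n^2 - 5*n + 4)/(n + 7)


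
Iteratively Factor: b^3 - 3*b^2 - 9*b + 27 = (b - 3)*(b^2 - 9) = (b - 3)*(b + 3)*(b - 3)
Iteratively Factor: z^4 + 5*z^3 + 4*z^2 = (z)*(z^3 + 5*z^2 + 4*z) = z*(z + 4)*(z^2 + z) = z*(z + 1)*(z + 4)*(z)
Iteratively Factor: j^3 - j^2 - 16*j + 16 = (j - 1)*(j^2 - 16) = (j - 4)*(j - 1)*(j + 4)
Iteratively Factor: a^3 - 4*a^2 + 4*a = (a - 2)*(a^2 - 2*a) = a*(a - 2)*(a - 2)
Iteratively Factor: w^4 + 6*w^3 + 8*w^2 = (w + 4)*(w^3 + 2*w^2) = w*(w + 4)*(w^2 + 2*w) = w^2*(w + 4)*(w + 2)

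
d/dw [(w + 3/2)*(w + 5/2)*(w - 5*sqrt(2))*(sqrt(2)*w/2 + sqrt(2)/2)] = 2*sqrt(2)*w^3 - 15*w^2 + 15*sqrt(2)*w^2/2 - 50*w + 31*sqrt(2)*w/4 - 155/4 + 15*sqrt(2)/8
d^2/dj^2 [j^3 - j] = 6*j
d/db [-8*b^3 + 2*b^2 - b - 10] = -24*b^2 + 4*b - 1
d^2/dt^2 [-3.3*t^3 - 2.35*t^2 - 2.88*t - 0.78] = -19.8*t - 4.7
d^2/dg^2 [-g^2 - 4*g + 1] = -2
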